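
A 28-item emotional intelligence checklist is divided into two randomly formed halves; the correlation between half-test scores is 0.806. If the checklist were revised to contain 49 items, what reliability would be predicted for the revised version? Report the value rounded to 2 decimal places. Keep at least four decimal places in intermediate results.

0.94

First correct the split-half correlation to full-test reliability: r_full = 2 × 0.806 / (1 + 0.806) ≈ 0.8926
Then adjust to 49 items: n = 49/28 = 1.7500
r_new = n·r_full / (1 + (n − 1)·r_full) = 1.5620 / 1.6694 ≈ 0.9357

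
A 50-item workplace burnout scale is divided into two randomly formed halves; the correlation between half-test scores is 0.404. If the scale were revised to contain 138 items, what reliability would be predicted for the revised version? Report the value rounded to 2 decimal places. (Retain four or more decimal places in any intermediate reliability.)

0.79

Spearman-Brown correction (n = 2): r_full = 2·0.404/(1 + 0.404) = 0.5755
Then adjust to 138 items: n = 138/50 = 2.7600
r_new = n·r_full / (1 + (n − 1)·r_full) = 1.5884 / 2.0129 ≈ 0.7891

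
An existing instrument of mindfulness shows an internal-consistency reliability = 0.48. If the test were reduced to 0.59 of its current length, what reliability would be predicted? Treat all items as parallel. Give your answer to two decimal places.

r_new = (0.59 × 0.48) / (1 + (0.59 − 1) × 0.48)
     = 0.2832 / 0.8032 = 0.3526

0.35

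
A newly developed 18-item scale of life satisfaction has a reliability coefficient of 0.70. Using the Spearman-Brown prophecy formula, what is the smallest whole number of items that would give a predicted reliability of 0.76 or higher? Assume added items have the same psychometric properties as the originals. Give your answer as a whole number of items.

Spearman-Brown solved for the length factor n:
n = r*(1 − r) / [ r (1 − r*) ]
n = 0.76(1 − 0.70) / [0.70(1 − 0.76)]
n = 0.2280 / 0.1680 ≈ 1.3571
1.3571 × 18 = 24.43 → 25 items

25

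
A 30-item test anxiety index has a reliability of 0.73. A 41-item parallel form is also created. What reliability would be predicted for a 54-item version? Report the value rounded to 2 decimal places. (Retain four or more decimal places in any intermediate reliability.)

The 41-item form is not needed; work directly from the 30-item form with n = 54/30 = 1.8000.
r_{54} = n·r / (1 + (n − 1)·r) = 1.3140 / 1.5840 ≈ 0.8295

0.83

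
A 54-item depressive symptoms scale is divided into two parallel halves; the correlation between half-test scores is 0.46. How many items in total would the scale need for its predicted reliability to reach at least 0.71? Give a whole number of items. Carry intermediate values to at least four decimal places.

r_full = 2(0.46)/(1 + 0.46) = 0.6301
n = r_tgt(1 − r_full) / [r_full(1 − r_tgt)] = 0.71 × 0.3699 / (0.6301 × 0.29) ≈ 1.4373
Required items = 1.4373 × 54 = 77.61, so 78 items.

78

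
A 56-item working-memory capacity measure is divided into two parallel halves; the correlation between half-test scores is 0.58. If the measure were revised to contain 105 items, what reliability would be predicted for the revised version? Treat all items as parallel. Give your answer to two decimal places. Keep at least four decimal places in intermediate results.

Full-test reliability from the split-half r: r_full = 2(0.58)/(1 + 0.58) = 0.7342
Length factor from 56 to 105 items: n = 105/56 = 1.8750
r_new = n·r_full / (1 + (n − 1)·r_full) = 1.3766 / 1.6424 ≈ 0.8382

0.84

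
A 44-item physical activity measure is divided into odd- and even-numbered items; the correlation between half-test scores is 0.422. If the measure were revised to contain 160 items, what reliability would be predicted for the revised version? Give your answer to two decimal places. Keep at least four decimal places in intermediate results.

0.84

First correct the split-half correlation to full-test reliability: r_full = 2 × 0.422 / (1 + 0.422) ≈ 0.5935
Length factor from 44 to 160 items: n = 160/44 = 3.6364
r_new = n·r_full / (1 + (n − 1)·r_full) = 2.1582 / 2.5647 ≈ 0.8415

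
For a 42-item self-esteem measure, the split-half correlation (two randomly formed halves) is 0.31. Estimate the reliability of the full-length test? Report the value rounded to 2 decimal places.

Apply the Spearman-Brown correction with n = 2:
r_full = 2r_hh / (1 + r_hh) = 2 × 0.31 / (1 + 0.31)
r_full = 0.6200 / 1.3100 ≈ 0.4733

0.47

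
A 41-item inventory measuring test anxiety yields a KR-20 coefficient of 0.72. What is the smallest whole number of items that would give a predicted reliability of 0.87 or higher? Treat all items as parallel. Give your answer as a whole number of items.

107

Invert Spearman-Brown to solve for n:
n = r_target (1 − r_old) / [ r_old (1 − r_target) ]
n = 0.87 × (1 − 0.72) / [ 0.72 × (1 − 0.87) ]
  = 0.2436 / 0.0936 = 2.6026
So the test needs 2.6026 × 41 ≈ 106.71 items; rounding up, 107.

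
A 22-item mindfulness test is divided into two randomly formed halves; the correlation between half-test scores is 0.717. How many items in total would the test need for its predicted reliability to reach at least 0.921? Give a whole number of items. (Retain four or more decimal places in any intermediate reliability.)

r_full = 2(0.717)/(1 + 0.717) = 0.8352
n = r_tgt(1 − r_full) / [r_full(1 − r_tgt)] = 0.921 × 0.1648 / (0.8352 × 0.079) ≈ 2.3004
Required items = 2.3004 × 22 = 50.61, so 51 items.

51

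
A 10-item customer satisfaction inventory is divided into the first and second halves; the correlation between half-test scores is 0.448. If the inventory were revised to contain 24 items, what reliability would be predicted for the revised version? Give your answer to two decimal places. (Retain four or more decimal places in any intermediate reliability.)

0.80

Full-test reliability from the split-half r: r_full = 2(0.448)/(1 + 0.448) = 0.6188
Then adjust to 24 items: n = 24/10 = 2.4000
r_new = n·r_full / (1 + (n − 1)·r_full) = 1.4851 / 1.8663 ≈ 0.7957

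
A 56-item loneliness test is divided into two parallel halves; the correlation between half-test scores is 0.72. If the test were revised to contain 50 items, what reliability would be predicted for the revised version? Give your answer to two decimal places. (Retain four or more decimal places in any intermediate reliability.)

0.82

Full-test reliability from the split-half r: r_full = 2(0.72)/(1 + 0.72) = 0.8372
Length factor from 56 to 50 items: n = 50/56 = 0.8929
r_new = n·r_full / (1 + (n − 1)·r_full) = 0.7475 / 0.9103 ≈ 0.8212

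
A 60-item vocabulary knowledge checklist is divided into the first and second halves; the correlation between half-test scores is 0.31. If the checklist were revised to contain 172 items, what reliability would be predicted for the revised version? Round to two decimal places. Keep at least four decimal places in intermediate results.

0.72

Spearman-Brown correction (n = 2): r_full = 2·0.31/(1 + 0.31) = 0.4733
Then adjust to 172 items: n = 172/60 = 2.8667
r_new = n·r_full / (1 + (n − 1)·r_full) = 1.3568 / 1.8835 ≈ 0.7204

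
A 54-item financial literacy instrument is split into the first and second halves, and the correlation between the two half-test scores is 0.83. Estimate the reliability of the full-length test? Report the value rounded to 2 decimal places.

r_full = 2r_hh / (1 + r_hh) = 2 × 0.83 / (1 + 0.83)
       = 1.6600 / 1.8300 = 0.9071

0.91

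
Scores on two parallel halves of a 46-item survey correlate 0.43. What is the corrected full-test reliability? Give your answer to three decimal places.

0.601

The full test is twice the length of either half (n = 2).
r_full = 2r_hh / (1 + r_hh) = 2 × 0.43 / (1 + 0.43)
r_full = 0.8600 / 1.4300 ≈ 0.6014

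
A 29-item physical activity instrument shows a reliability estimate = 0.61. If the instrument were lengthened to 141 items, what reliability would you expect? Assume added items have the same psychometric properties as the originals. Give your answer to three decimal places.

0.884

n = 141/29 = 4.8621
r_new = (4.8621 × 0.61) / (1 + (4.8621 − 1) × 0.61)
r_new = 2.9659 / 3.3559 ≈ 0.8838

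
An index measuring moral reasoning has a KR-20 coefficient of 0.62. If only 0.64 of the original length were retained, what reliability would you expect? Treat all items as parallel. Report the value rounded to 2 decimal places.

r_new = (0.64 × 0.62) / (1 + (0.64 − 1) × 0.62)
     = 0.3968 / 0.7768 = 0.5108

0.51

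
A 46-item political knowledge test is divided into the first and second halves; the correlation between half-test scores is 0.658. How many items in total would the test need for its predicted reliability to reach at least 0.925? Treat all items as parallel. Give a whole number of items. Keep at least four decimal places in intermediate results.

148

Corrected full-test reliability: r_full = 2 × 0.658 / (1 + 0.658) ≈ 0.7937
n = r_tgt(1 − r_full) / [r_full(1 − r_tgt)] = 0.925 × 0.2063 / (0.7937 × 0.075) ≈ 3.2057
Required items = 3.2057 × 46 = 147.46, so 148 items.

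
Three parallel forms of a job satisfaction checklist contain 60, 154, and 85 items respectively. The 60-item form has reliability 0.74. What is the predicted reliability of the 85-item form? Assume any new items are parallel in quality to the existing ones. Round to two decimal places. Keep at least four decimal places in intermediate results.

0.80

Only the ratio of lengths matters: n = 85/60 = 1.4167
r_{85} = n·r / (1 + (n − 1)·r) = 1.0484 / 1.3084 ≈ 0.8013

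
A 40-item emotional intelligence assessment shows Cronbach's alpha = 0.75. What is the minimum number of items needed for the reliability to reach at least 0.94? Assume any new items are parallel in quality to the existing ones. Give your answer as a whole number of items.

209

n = 0.94 × (1 − 0.75) / [ 0.75 × (1 − 0.94) ]
n = 0.2350 / 0.0450 ≈ 5.2222
5.2222 × 40 = 208.89 → 209 items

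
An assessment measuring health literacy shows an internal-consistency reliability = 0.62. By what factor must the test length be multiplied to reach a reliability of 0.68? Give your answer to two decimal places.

1.30

Spearman-Brown solved for the length factor n:
n = r_target (1 − r_old) / [ r_old (1 − r_target) ]
n = 0.68 × (1 − 0.62) / [ 0.62 × (1 − 0.68) ]
  = 0.2584 / 0.1984 = 1.3024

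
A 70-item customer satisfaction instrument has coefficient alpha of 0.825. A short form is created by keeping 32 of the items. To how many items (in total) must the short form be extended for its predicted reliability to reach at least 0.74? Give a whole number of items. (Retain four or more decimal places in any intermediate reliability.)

43

First, r for the 32-item form: n = 32/70 = 0.4571, so r_32 = 0.4571·0.825/(1 + (0.4571 − 1)·0.825) = 0.6830
Length factor from the short form to reach 0.74: n' = 0.74(1 − 0.6830) / [0.6830(1 − 0.74)] ≈ 1.3210
Items = 1.3210 × 32 ≈ 42.27 → 43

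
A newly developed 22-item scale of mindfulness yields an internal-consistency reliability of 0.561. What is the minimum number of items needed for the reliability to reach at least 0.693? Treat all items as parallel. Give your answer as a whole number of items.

39

Spearman-Brown solved for the length factor n:
n = r_target (1 − r_old) / [ r_old (1 − r_target) ]
n = [0.693 × 0.439] / [0.561 × 0.307]
n = 0.304227 / 0.172227 ≈ 1.7664
So the test needs 1.7664 × 22 ≈ 38.86 items; rounding up, 39.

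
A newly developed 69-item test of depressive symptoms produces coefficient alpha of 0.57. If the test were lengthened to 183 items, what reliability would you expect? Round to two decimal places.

The new length is 183/69 = 2.6522 times the old.
Apply the Spearman-Brown prophecy formula, r' = nr / [1 + (n − 1)r]:
r_new = 2.6522·0.57 / [1 + (2.6522 − 1)·0.57]
     = 1.5118 / 1.9418 = 0.7786

0.78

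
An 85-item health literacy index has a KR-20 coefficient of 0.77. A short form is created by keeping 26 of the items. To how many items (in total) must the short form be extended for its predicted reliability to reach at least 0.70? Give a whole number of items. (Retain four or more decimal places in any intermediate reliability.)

60

Short-form reliability: n = 26/85 = 0.3059; r_26 = n·r/(1+(n−1)r) ≈ 0.5060
Then solve for n' with r_old = 0.5060, r_target = 0.70: n' = 0.70(1 − 0.5060)/[0.5060(1 − 0.70)] = 2.2780
Items = 2.2780 × 26 ≈ 59.23 → 60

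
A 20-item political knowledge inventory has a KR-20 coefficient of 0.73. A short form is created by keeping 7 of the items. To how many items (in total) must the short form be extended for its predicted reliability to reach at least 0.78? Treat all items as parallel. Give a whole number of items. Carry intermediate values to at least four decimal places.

First, r for the 7-item form: n = 7/20 = 0.3500, so r_7 = 0.3500·0.73/(1 + (0.3500 − 1)·0.73) = 0.4862
Length factor from the short form to reach 0.78: n' = 0.78(1 − 0.4862) / [0.4862(1 − 0.78)] ≈ 3.7467
Items = 3.7467 × 7 ≈ 26.23 → 27

27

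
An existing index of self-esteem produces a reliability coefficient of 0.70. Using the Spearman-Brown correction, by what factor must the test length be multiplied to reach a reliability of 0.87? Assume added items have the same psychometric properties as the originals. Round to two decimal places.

Invert Spearman-Brown to solve for n:
n = r_target (1 − r_old) / [ r_old (1 − r_target) ]
n = [0.87 × 0.30] / [0.70 × 0.13]
  = 0.2610 / 0.0910 = 2.8681

2.87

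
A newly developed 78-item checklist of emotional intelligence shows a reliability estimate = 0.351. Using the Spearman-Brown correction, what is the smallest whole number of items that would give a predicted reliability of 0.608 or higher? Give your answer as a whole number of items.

Spearman-Brown solved for the length factor n:
n = r_target (1 − r_old) / [ r_old (1 − r_target) ]
n = [0.608 × 0.649] / [0.351 × 0.392]
n = 0.394592 / 0.137592 ≈ 2.8678
Items needed = n × 78 = 2.8678 × 78 ≈ 223.69 → round up to 224

224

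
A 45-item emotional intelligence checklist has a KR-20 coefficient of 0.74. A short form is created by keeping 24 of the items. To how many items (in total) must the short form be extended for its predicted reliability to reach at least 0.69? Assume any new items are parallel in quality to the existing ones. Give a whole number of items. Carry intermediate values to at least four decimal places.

First, r for the 24-item form: n = 24/45 = 0.5333, so r_24 = 0.5333·0.74/(1 + (0.5333 − 1)·0.74) = 0.6028
Length factor from the short form to reach 0.69: n' = 0.69(1 − 0.6028) / [0.6028(1 − 0.69)] ≈ 1.4666
Items = 1.4666 × 24 ≈ 35.20 → 36

36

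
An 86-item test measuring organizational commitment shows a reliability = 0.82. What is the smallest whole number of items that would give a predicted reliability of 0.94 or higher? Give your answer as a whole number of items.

296

n = [0.94 × 0.18] / [0.82 × 0.06]
  = 0.1692 / 0.0492 = 3.4390
So the test needs 3.4390 × 86 ≈ 295.75 items; rounding up, 296.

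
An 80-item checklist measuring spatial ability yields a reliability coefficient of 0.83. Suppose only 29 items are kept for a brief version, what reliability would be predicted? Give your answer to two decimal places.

n = 29/80 = 0.3625
By Spearman-Brown, r_new = n r / (1 + (n − 1) r).
r_new = 0.3625·0.83 / [1 + (0.3625 − 1)·0.83]
     = 0.3009 / 0.4709 = 0.6390

0.64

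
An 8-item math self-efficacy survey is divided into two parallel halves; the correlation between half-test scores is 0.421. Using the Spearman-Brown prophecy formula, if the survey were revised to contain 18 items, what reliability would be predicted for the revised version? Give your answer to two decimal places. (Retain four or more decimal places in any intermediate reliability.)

0.77

Full-test reliability from the split-half r: r_full = 2(0.421)/(1 + 0.421) = 0.5925
Length factor from 8 to 18 items: n = 18/8 = 2.2500
r_new = n·r_full / (1 + (n − 1)·r_full) = 1.3331 / 1.7406 ≈ 0.7659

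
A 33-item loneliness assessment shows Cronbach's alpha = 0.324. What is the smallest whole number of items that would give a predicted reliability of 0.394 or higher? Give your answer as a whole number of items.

Spearman-Brown solved for the length factor n:
n = r*(1 − r) / [ r (1 − r*) ]
n = 0.394(1 − 0.324) / [0.324(1 − 0.394)]
n = 0.266344 / 0.196344 ≈ 1.3565
1.3565 × 33 = 44.76 → 45 items

45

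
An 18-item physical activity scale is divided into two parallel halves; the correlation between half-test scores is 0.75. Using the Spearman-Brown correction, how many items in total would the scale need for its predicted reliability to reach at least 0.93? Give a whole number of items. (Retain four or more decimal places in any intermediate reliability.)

40

Corrected full-test reliability: r_full = 2 × 0.75 / (1 + 0.75) ≈ 0.8571
Solve Spearman-Brown for n: n = 0.93(1 − 0.8571) / [0.8571(1 − 0.93)] = 2.2151
Items = 2.2151 × 18 ≈ 39.87 → 40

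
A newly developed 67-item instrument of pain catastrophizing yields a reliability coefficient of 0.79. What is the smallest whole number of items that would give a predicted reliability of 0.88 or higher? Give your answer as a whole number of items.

131

Invert Spearman-Brown to solve for n:
n = r_target (1 − r_old) / [ r_old (1 − r_target) ]
n = [0.88 × 0.21] / [0.79 × 0.12]
n = 0.1848 / 0.0948 ≈ 1.9494
Items needed = n × 67 = 1.9494 × 67 ≈ 130.61 → round up to 131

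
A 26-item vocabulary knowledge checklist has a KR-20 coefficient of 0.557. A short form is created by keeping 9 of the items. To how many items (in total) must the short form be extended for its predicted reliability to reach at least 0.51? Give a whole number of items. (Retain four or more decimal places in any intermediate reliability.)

Short-form reliability: n = 9/26 = 0.3462; r_9 = n·r/(1+(n−1)r) ≈ 0.3033
Length factor from the short form to reach 0.51: n' = 0.51(1 − 0.3033) / [0.3033(1 − 0.51)] ≈ 2.3908
Items = 2.3908 × 9 ≈ 21.52 → 22

22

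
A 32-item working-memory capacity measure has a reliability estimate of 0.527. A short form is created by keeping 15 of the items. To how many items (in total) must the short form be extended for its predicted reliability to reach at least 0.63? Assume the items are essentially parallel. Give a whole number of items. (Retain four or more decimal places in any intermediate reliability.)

First, r for the 15-item form: n = 15/32 = 0.4688, so r_15 = 0.4688·0.527/(1 + (0.4688 − 1)·0.527) = 0.3431
Length factor from the short form to reach 0.63: n' = 0.63(1 − 0.3431) / [0.3431(1 − 0.63)] ≈ 3.2600
Items = 3.2600 × 15 ≈ 48.90 → 49

49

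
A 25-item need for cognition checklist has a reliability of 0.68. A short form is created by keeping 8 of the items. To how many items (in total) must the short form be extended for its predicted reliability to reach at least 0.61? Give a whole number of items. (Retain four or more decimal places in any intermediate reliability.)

First, r for the 8-item form: n = 8/25 = 0.3200, so r_8 = 0.3200·0.68/(1 + (0.3200 − 1)·0.68) = 0.4048
Then solve for n' with r_old = 0.4048, r_target = 0.61: n' = 0.61(1 − 0.4048)/[0.4048(1 − 0.61)] = 2.2998
Items = 2.2998 × 8 ≈ 18.40 → 19

19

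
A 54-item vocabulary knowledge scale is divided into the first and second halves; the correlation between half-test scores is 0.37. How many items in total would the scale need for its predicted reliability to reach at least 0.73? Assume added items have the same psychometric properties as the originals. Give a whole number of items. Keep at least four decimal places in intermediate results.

Corrected full-test reliability: r_full = 2 × 0.37 / (1 + 0.37) ≈ 0.5401
Solve Spearman-Brown for n: n = 0.73(1 − 0.5401) / [0.5401(1 − 0.73)] = 2.3022
Required items = 2.3022 × 54 = 124.32, so 125 items.

125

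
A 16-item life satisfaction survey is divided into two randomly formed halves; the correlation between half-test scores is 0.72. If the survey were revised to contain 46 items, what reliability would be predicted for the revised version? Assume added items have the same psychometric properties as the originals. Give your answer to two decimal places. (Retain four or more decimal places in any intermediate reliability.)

Full-test reliability from the split-half r: r_full = 2(0.72)/(1 + 0.72) = 0.8372
Length factor from 16 to 46 items: n = 46/16 = 2.8750
r_new = n·r_full / (1 + (n − 1)·r_full) = 2.4070 / 2.5697 ≈ 0.9367

0.94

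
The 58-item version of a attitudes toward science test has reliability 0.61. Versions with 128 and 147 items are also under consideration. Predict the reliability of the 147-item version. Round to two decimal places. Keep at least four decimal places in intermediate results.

The 128-item form is not needed; work directly from the 58-item form with n = 147/58 = 2.5345.
r_{147} = n·r / (1 + (n − 1)·r) = 1.5460 / 1.9360 ≈ 0.7986

0.80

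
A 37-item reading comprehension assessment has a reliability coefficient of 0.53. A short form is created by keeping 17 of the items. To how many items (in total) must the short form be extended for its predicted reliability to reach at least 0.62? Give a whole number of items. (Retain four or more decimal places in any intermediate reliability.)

54

Short-form reliability: n = 17/37 = 0.4595; r_17 = n·r/(1+(n−1)r) ≈ 0.3413
Then solve for n' with r_old = 0.3413, r_target = 0.62: n' = 0.62(1 − 0.3413)/[0.3413(1 − 0.62)] = 3.1489
Items = 3.1489 × 17 ≈ 53.53 → 54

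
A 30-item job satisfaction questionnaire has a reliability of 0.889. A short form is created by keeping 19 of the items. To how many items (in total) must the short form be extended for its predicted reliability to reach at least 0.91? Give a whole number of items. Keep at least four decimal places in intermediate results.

38

First, r for the 19-item form: n = 19/30 = 0.6333, so r_19 = 0.6333·0.889/(1 + (0.6333 − 1)·0.889) = 0.8353
Then solve for n' with r_old = 0.8353, r_target = 0.91: n' = 0.91(1 − 0.8353)/[0.8353(1 − 0.91)] = 1.9937
Total items = 1.9937 × 19 = 37.88, rounded up to 38.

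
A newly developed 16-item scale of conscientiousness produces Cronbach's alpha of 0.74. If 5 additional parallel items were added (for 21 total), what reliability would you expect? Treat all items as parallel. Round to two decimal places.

0.79

n = 21/16 = 1.3125
Apply the Spearman-Brown prophecy formula, r' = nr / [1 + (n − 1)r]:
r_new = (1.3125 × 0.74) / (1 + (1.3125 − 1) × 0.74)
r_new = 0.9712 / 1.2312 ≈ 0.7888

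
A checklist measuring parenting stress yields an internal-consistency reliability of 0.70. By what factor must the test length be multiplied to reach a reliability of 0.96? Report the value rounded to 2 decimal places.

n = 0.96(1 − 0.70) / [0.70(1 − 0.96)]
  = 0.2880 / 0.0280 = 10.2857

10.29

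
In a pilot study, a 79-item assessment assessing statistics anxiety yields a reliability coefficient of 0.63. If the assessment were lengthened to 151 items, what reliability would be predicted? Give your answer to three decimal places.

0.765

The new length is 151/79 = 1.9114 times the old.
r_new = (1.9114 × 0.63) / (1 + (1.9114 − 1) × 0.63)
     = 1.2042 / 1.5742 = 0.7650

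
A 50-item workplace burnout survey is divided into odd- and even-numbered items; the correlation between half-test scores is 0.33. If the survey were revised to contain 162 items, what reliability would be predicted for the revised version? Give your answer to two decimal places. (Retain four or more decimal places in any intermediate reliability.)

0.76

Full-test reliability from the split-half r: r_full = 2(0.33)/(1 + 0.33) = 0.4962
Length factor from 50 to 162 items: n = 162/50 = 3.2400
r_new = n·r_full / (1 + (n − 1)·r_full) = 1.6077 / 2.1115 ≈ 0.7614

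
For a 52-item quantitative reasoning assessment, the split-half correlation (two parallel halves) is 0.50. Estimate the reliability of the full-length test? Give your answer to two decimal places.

0.67

r_full = 2(0.50) / (1 + 0.50)
       = 1.0000 / 1.5000 = 0.6667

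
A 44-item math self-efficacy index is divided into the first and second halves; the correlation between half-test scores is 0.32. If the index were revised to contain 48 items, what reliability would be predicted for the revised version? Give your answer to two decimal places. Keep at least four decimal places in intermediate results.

0.51

First correct the split-half correlation to full-test reliability: r_full = 2 × 0.32 / (1 + 0.32) ≈ 0.4848
Length factor from 44 to 48 items: n = 48/44 = 1.0909
r_new = n·r_full / (1 + (n − 1)·r_full) = 0.5289 / 1.0441 ≈ 0.5066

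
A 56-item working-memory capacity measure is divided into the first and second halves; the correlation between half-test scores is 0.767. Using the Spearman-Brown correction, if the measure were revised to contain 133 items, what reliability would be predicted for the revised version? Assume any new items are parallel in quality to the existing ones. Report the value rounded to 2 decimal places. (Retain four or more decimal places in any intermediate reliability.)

0.94

Full-test reliability from the split-half r: r_full = 2(0.767)/(1 + 0.767) = 0.8681
Length factor from 56 to 133 items: n = 133/56 = 2.3750
r_new = n·r_full / (1 + (n − 1)·r_full) = 2.0617 / 2.1936 ≈ 0.9399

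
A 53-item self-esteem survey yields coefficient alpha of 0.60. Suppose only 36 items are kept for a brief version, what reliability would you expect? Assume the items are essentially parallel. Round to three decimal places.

Length ratio n = 36/53 = 0.6792
r_new = 0.6792·0.60 / [1 + (0.6792 − 1)·0.60]
r_new = 0.4075 / 0.8075 ≈ 0.5046

0.505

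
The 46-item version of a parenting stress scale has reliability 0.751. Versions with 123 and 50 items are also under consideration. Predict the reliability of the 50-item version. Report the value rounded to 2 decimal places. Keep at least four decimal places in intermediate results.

The 123-item form is not needed; work directly from the 46-item form with n = 50/46 = 1.0870.
r_{50} = n·r / (1 + (n − 1)·r) = 0.8163 / 1.0653 ≈ 0.7663

0.77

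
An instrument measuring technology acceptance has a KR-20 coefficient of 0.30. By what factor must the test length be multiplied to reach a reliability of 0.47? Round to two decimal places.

2.07

Spearman-Brown solved for the length factor n:
n = r_target (1 − r_old) / [ r_old (1 − r_target) ]
n = [0.47 × 0.70] / [0.30 × 0.53]
n = 0.3290 / 0.1590 ≈ 2.0692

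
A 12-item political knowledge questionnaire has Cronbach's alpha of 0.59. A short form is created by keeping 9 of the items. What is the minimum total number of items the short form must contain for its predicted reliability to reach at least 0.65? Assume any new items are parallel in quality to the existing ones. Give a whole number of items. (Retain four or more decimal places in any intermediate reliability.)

Short-form reliability: n = 9/12 = 0.7500; r_9 = n·r/(1+(n−1)r) ≈ 0.5191
Then solve for n' with r_old = 0.5191, r_target = 0.65: n' = 0.65(1 − 0.5191)/[0.5191(1 − 0.65)] = 1.7205
Items = 1.7205 × 9 ≈ 15.48 → 16

16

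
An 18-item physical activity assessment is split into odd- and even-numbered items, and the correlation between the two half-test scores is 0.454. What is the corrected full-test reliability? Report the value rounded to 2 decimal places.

r_full = 2r_hh / (1 + r_hh) = 2 × 0.454 / (1 + 0.454)
       = 0.9080 / 1.4540 = 0.6245

0.62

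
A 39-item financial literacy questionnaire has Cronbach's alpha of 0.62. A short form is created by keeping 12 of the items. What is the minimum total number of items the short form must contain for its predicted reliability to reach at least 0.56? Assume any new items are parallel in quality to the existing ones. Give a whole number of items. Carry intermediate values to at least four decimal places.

Short-form reliability: n = 12/39 = 0.3077; r_12 = n·r/(1+(n−1)r) ≈ 0.3342
Length factor from the short form to reach 0.56: n' = 0.56(1 − 0.3342) / [0.3342(1 − 0.56)] ≈ 2.5356
Total items = 2.5356 × 12 = 30.43, rounded up to 31.

31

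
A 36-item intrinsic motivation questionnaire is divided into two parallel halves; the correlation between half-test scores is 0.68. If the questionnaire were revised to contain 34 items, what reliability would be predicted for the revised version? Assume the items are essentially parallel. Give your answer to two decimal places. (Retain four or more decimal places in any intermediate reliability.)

Full-test reliability from the split-half r: r_full = 2(0.68)/(1 + 0.68) = 0.8095
Length factor from 36 to 34 items: n = 34/36 = 0.9444
r_new = n·r_full / (1 + (n − 1)·r_full) = 0.7645 / 0.9550 ≈ 0.8005

0.80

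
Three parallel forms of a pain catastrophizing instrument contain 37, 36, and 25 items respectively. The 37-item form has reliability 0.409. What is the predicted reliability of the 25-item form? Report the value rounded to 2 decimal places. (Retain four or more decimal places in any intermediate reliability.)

0.32

Only the ratio of lengths matters: n = 25/37 = 0.6757
r_{25} = n·r / (1 + (n − 1)·r) = 0.2764 / 0.8674 ≈ 0.3187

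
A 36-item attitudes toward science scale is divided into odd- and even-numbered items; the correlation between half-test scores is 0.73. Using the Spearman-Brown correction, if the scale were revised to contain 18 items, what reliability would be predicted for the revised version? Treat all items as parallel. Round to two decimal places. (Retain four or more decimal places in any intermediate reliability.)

0.73

Spearman-Brown correction (n = 2): r_full = 2·0.73/(1 + 0.73) = 0.8439
Length factor from 36 to 18 items: n = 18/36 = 0.5000
r_new = n·r_full / (1 + (n − 1)·r_full) = 0.4219 / 0.5780 ≈ 0.7299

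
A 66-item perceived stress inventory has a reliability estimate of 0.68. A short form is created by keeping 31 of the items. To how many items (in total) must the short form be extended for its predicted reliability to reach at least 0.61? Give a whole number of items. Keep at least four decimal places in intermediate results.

Short-form reliability: n = 31/66 = 0.4697; r_31 = n·r/(1+(n−1)r) ≈ 0.4995
Then solve for n' with r_old = 0.4995, r_target = 0.61: n' = 0.61(1 − 0.4995)/[0.4995(1 − 0.61)] = 1.5672
Total items = 1.5672 × 31 = 48.58, rounded up to 49.

49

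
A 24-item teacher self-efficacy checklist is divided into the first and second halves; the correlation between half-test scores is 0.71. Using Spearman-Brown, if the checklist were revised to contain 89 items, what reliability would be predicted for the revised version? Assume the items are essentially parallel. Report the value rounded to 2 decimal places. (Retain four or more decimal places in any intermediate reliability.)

Spearman-Brown correction (n = 2): r_full = 2·0.71/(1 + 0.71) = 0.8304
Length factor from 24 to 89 items: n = 89/24 = 3.7083
r_new = n·r_full / (1 + (n − 1)·r_full) = 3.0794 / 3.2490 ≈ 0.9478

0.95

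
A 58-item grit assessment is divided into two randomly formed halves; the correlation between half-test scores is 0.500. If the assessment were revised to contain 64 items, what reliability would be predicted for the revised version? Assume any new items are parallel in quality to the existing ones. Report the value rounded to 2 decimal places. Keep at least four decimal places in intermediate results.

Full-test reliability from the split-half r: r_full = 2(0.500)/(1 + 0.500) = 0.6667
Length factor from 58 to 64 items: n = 64/58 = 1.1034
r_new = n·r_full / (1 + (n − 1)·r_full) = 0.7356 / 1.0689 ≈ 0.6882

0.69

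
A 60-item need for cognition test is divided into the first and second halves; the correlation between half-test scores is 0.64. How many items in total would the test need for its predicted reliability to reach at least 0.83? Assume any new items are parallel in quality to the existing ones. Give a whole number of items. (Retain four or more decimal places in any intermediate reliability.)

83

Corrected full-test reliability: r_full = 2 × 0.64 / (1 + 0.64) ≈ 0.7805
Solve Spearman-Brown for n: n = 0.83(1 − 0.7805) / [0.7805(1 − 0.83)] = 1.3731
Required items = 1.3731 × 60 = 82.39, so 83 items.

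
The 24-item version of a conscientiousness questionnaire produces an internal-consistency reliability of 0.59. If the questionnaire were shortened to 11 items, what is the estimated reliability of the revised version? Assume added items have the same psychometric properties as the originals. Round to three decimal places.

0.397

Length ratio n = 11/24 = 0.4583
r_new = 0.4583·0.59 / [1 + (0.4583 − 1)·0.59]
r_new = 0.2704 / 0.6804 ≈ 0.3974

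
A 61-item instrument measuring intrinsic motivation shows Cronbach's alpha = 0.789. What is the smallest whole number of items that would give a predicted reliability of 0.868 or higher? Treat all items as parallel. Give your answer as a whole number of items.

n = 0.868(1 − 0.789) / [0.789(1 − 0.868)]
n = 0.183148 / 0.104148 ≈ 1.7585
So the test needs 1.7585 × 61 ≈ 107.27 items; rounding up, 108.

108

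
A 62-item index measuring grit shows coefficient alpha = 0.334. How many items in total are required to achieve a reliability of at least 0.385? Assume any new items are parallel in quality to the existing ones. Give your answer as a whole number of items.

Spearman-Brown solved for the length factor n:
n = r_target (1 − r_old) / [ r_old (1 − r_target) ]
n = [0.385 × 0.666] / [0.334 × 0.615]
n = 0.256410 / 0.205410 ≈ 1.2483
Items needed = n × 62 = 1.2483 × 62 ≈ 77.39 → round up to 78

78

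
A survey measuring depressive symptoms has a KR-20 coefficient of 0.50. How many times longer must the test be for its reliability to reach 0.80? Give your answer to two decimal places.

Spearman-Brown solved for the length factor n:
n = r_target (1 − r_old) / [ r_old (1 − r_target) ]
n = [0.80 × 0.50] / [0.50 × 0.20]
n = 0.4000 / 0.1000 ≈ 4.0000

4.00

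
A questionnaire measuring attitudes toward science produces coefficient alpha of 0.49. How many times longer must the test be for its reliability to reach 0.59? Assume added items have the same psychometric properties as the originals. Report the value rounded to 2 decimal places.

n = 0.59(1 − 0.49) / [0.49(1 − 0.59)]
  = 0.3009 / 0.2009 = 1.4978

1.50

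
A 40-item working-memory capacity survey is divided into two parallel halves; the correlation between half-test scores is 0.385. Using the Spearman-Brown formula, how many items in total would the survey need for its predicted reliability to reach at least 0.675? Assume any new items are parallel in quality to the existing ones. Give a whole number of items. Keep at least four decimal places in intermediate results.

67

Corrected full-test reliability: r_full = 2 × 0.385 / (1 + 0.385) ≈ 0.5560
Solve Spearman-Brown for n: n = 0.675(1 − 0.5560) / [0.5560(1 − 0.675)] = 1.6586
Items = 1.6586 × 40 ≈ 66.34 → 67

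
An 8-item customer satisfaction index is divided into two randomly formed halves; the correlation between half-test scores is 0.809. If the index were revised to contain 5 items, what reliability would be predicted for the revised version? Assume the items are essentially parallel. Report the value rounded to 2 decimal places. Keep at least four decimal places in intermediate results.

0.84

Full-test reliability from the split-half r: r_full = 2(0.809)/(1 + 0.809) = 0.8944
Then adjust to 5 items: n = 5/8 = 0.6250
r_new = n·r_full / (1 + (n − 1)·r_full) = 0.5590 / 0.6646 ≈ 0.8411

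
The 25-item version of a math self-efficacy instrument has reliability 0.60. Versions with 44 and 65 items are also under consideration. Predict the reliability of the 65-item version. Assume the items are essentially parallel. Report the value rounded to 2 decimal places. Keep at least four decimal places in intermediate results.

0.80

Only the ratio of lengths matters: n = 65/25 = 2.6000
r_{65} = n·r / (1 + (n − 1)·r) = 1.5600 / 1.9600 ≈ 0.7959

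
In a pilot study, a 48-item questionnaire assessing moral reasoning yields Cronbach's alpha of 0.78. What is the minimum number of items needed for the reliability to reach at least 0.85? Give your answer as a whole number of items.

77

n = [0.85 × 0.22] / [0.78 × 0.15]
n = 0.1870 / 0.1170 ≈ 1.5983
1.5983 × 48 = 76.72 → 77 items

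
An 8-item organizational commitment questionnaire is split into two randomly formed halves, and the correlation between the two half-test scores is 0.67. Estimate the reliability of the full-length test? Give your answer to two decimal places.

r_full = 2(0.67) / (1 + 0.67)
r_full = 1.3400 / 1.6700 ≈ 0.8024

0.80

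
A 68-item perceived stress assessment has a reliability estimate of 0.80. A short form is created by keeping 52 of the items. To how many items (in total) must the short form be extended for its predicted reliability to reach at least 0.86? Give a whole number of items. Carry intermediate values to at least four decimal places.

105

Short-form reliability: n = 52/68 = 0.7647; r_52 = n·r/(1+(n−1)r) ≈ 0.7536
Length factor from the short form to reach 0.86: n' = 0.86(1 − 0.7536) / [0.7536(1 − 0.86)] ≈ 2.0085
Items = 2.0085 × 52 ≈ 104.44 → 105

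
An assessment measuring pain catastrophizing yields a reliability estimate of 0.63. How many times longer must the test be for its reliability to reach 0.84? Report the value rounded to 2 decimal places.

3.08

n = 0.84 × (1 − 0.63) / [ 0.63 × (1 − 0.84) ]
  = 0.3108 / 0.1008 = 3.0833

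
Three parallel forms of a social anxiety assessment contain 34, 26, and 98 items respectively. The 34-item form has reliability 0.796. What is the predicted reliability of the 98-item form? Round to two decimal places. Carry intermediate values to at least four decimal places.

Only the ratio of lengths matters: n = 98/34 = 2.8824
r_{98} = n·r / (1 + (n − 1)·r) = 2.2944 / 2.4984 ≈ 0.9183

0.92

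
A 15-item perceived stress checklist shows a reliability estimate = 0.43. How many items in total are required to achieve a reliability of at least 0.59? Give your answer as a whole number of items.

n = 0.59 × (1 − 0.43) / [ 0.43 × (1 − 0.59) ]
  = 0.3363 / 0.1763 = 1.9075
Items needed = n × 15 = 1.9075 × 15 ≈ 28.61 → round up to 29

29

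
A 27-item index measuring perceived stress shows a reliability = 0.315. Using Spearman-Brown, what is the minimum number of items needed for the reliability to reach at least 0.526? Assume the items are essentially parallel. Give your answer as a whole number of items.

Rearranging the Spearman-Brown formula for n,
n = r*(1 − r) / [ r (1 − r*) ]
n = 0.526(1 − 0.315) / [0.315(1 − 0.526)]
  = 0.360310 / 0.149310 = 2.4132
So the test needs 2.4132 × 27 ≈ 65.16 items; rounding up, 66.

66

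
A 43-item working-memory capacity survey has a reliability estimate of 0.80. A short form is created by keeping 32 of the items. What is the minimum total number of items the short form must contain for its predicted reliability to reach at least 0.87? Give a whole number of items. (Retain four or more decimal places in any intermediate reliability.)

72

First, r for the 32-item form: n = 32/43 = 0.7442, so r_32 = 0.7442·0.80/(1 + (0.7442 − 1)·0.80) = 0.7485
Then solve for n' with r_old = 0.7485, r_target = 0.87: n' = 0.87(1 − 0.7485)/[0.7485(1 − 0.87)] = 2.2487
Total items = 2.2487 × 32 = 71.96, rounded up to 72.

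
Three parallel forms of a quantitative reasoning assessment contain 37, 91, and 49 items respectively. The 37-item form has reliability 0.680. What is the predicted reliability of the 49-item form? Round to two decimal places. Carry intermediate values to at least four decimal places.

The 91-item form is not needed; work directly from the 37-item form with n = 49/37 = 1.3243.
r_{49} = n·r / (1 + (n − 1)·r) = 0.9005 / 1.2205 ≈ 0.7378

0.74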